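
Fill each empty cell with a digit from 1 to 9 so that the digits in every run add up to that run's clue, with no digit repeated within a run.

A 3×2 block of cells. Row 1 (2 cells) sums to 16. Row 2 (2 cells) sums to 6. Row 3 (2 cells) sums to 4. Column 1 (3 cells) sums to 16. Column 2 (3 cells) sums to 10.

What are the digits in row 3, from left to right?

16 in 2 cells must be {7,9}; 4 in 2 cells must be {1,3}.
The 16 across and the 10 down share only 7, so (1,2) = 7.
Given what's placed, (3,2) must be 1 to fit the 4 across and 10 down.
(1,1) = 16 − 7 = 9 completes the 16 across.
(2,2) = 10 − 8 = 2 completes the 10 down.
(3,1) = 4 − 1 = 3 completes the 4 across.
(2,1) = 6 − 2 = 4 completes the 6 across.

3 1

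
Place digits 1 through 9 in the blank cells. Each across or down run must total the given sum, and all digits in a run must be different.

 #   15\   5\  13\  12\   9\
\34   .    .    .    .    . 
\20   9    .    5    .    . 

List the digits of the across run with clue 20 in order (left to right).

34 in 5 cells must be {4,6,7,8,9}.
R1C1 = 15 − 9 = 6 completes the 15 down.
R1C2 = 4: the only remaining digit allowed by both the 34 across and the 5 down.
R1C3 = 13 − 5 = 8 completes the 13 down.
Given what's placed, R1C5 must be 7 to fit the 34 across and 9 down.
R2C2 = 5 − 4 = 1 completes the 5 down.
R2C4 = 3: the only remaining digit allowed by both the 20 across and the 12 down.
R2C5 = 20 − 18 = 2 completes the 20 across.

9 1 5 3 2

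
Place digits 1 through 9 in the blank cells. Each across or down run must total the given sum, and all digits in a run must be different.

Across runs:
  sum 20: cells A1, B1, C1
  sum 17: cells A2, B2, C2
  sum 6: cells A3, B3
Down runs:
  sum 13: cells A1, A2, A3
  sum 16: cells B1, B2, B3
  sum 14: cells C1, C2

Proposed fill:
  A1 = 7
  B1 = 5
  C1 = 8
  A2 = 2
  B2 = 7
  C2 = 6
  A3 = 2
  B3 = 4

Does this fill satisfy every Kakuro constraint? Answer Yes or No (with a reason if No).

No — the down run A1–A3 sums to 11, not 13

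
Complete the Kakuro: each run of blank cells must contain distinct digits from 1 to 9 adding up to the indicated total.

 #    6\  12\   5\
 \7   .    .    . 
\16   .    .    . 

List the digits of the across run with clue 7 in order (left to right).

1 4 2

7 in 3 cells must be {1,2,4}.
The 7 across and the 12 down share only 4, so R1C2 = 4.
R2C2 = 12 − 4 = 8 completes the 12 down.
Nothing is forced directly, so branch on R1C1, whose candidates are 1 or 2. If R1C1 = 2: that forces R1C3 = 1, after which R2C1 would have to be in {1,2,3,5,6,7} for the 16 across but in {4} for the 6 down — contradiction. So R1C1 = 1.
R1C3 = 7 − 5 = 2 completes the 7 across.
R2C1 = 6 − 1 = 5 completes the 6 down.
R2C3 = 16 − 13 = 3 completes the 16 across.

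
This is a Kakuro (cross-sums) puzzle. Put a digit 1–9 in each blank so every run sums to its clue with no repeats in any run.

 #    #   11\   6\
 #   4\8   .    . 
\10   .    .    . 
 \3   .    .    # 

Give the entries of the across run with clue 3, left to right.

3 in 2 cells must be {1,2}; 4 in 2 cells must be {1,3}.
The 3 across and the 4 down share only 1, so R3C1 = 1.
R3C2 = 3 − 1 = 2 completes the 3 across.
R2C1 = 4 − 1 = 3 completes the 4 down.
No cell is forced outright now. R2C2 can only be 1 or 5 or 6 (the digits allowed by both its 10 across and its 11 down). If R2C2 = 1: then R1C2 would have to be in {1,2,3,5,6,7} for the 8 across but in {8} for the 11 down — contradiction. If R2C2 = 5: then R1C2 would have to be in {1,2,3,5,6,7} for the 8 across but in {4} for the 11 down — contradiction. So R2C2 = 6.
R1C2 = 11 − 8 = 3 completes the 11 down.
R1C3 = 8 − 3 = 5 completes the 8 across.
R2C3 = 10 − 9 = 1 completes the 10 across.

1 2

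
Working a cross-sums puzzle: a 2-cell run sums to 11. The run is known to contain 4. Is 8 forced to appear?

The only way to make 11 from 2 distinct digits under that restriction is {4,7}, which does not contain 8.

No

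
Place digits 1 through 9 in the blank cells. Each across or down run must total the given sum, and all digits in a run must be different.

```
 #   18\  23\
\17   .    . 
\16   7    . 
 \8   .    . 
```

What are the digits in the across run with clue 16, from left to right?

7, 9

17 in 2 cells must be {8,9}; 16 in 2 cells must be {7,9}; 23 in 3 cells must be {6,8,9}.
R2C2 = 16 − 7 = 9 completes the 16 across.
Given what's placed, R3C2 must be 6 to fit the 8 across and 23 down.
R1C2 = 23 − 15 = 8 completes the 23 down.
R3C1 = 8 − 6 = 2 completes the 8 across.
R1C1 = 17 − 8 = 9 completes the 17 across.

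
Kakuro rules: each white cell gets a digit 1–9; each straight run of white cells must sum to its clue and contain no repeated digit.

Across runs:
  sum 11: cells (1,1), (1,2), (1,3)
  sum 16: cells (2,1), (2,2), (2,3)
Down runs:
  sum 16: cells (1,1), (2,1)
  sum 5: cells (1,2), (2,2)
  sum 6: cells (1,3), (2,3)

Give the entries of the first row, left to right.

7, 3, 1

16 in 2 cells must be {7,9}.
The 11 across and the 16 down share only 7, so (1,1) = 7.
Given what's placed, (1,3) must be 1 to fit the 11 across and 6 down.
(2,1) = 16 − 7 = 9 completes the 16 down.
(2,3) = 6 − 1 = 5 completes the 6 down.
(1,2) = 11 − 8 = 3 completes the 11 across.
(2,2) = 16 − 14 = 2 completes the 16 across.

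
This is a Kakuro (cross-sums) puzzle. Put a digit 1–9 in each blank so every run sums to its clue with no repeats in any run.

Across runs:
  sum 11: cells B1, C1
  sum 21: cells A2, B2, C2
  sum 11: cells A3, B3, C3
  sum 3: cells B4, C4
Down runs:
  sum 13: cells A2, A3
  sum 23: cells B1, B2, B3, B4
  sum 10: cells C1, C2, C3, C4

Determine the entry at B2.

3 in 2 cells must be {1,2}; 10 in 4 cells must be {1,2,3,4}.
Only 4 fits C2 under both its across sum 21 and down sum 10.
Nothing is forced directly, so branch on C1, whose candidates are 2 or 3. If C1 = 2: that forces B1 = 9, B2 = 8, C4 = 1, A2 = 9, A3 = 4, after which C3 would have to be in {1,2,5,6} for the 11 across but in {3} for the 10 down — contradiction. So C1 = 3.
B1 = 11 − 3 = 8 completes the 11 across.
B2 = 9: the only remaining digit allowed by both the 21 across and the 23 down.

9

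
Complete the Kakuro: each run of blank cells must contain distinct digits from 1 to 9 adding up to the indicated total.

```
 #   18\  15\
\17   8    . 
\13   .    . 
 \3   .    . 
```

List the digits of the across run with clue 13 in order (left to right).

9, 4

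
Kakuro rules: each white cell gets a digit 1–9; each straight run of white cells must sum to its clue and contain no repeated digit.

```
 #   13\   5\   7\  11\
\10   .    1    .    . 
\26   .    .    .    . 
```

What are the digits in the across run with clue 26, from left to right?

9 4 5 8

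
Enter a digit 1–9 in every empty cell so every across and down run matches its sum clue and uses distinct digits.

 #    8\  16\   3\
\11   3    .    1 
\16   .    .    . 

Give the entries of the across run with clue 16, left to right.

16 in 2 cells must be {7,9}; 3 in 2 cells must be {1,2}.
R1C2 = 11 − 4 = 7 completes the 11 across.
R2C1 = 8 − 3 = 5 completes the 8 down.
R2C2 = 16 − 7 = 9 completes the 16 down.
R2C3 = 16 − 14 = 2 completes the 16 across.

5 9 2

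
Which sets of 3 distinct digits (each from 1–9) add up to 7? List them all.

{1,2,4}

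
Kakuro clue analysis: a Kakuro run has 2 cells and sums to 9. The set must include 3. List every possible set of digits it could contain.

2 distinct digits from 1–9 sum between 3 and 17.
Keeping only sets containing 3.
Only one set works: {3,6}.

{3,6}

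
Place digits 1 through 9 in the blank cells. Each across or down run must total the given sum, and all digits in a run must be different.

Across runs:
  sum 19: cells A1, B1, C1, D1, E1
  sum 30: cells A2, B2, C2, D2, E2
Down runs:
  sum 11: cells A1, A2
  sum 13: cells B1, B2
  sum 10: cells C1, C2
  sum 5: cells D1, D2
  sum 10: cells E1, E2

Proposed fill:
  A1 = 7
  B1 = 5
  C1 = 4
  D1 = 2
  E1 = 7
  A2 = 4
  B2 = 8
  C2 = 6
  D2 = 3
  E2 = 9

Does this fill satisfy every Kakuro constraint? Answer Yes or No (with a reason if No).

No — the down run E1–E2 sums to 16, not 10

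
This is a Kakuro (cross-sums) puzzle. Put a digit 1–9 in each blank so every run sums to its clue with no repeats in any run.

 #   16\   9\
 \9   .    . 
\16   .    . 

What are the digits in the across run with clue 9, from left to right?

7 2

16 in 2 cells must be {7,9}.
The 9 across and the 16 down share only 7, so R1C1 = 7.
R1C2 = 9 − 7 = 2 completes the 9 across.
R2C1 = 16 − 7 = 9 completes the 16 down.
R2C2 = 16 − 9 = 7 completes the 16 across.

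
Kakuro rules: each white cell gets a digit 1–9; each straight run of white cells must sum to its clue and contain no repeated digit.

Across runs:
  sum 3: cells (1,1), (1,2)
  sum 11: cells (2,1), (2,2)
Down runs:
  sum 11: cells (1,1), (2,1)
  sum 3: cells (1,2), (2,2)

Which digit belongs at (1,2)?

3 in 2 cells must be {1,2}.
The 3 across and the 11 down share only 2, so (1,1) = 2.
(1,2) = 3 − 2 = 1 completes the 3 across.
(2,1) = 11 − 2 = 9 completes the 11 down.
(2,2) = 11 − 9 = 2 completes the 11 across.

1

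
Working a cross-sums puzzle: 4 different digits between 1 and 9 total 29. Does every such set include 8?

The only way to make 29 from 4 distinct digits is {5,7,8,9}, which contains 8.

Yes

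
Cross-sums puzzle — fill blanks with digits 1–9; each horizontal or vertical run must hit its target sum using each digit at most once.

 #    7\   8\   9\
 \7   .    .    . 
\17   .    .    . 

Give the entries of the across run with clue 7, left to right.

7 in 3 cells must be {1,2,4}.
Nothing is forced directly, so branch on R1C3, whose candidates are 1 or 2 or 4. If R1C3 = 2: that forces R1C2 = 1, R2C2 = 7, after which R2C3 would have to be in {1,2,4,6,8,9} for the 17 across but in {7} for the 9 down — contradiction. If R1C3 = 4: that forces R2C3 = 5, R2C2 = 3, after which R1C2 would have to be in {1,2} for the 7 across but in {5} for the 8 down — contradiction. So R1C3 = 1.
Given what's placed, R1C2 must be 2 to fit the 7 across and 8 down.
R2C2 = 8 − 2 = 6 completes the 8 down.
R2C3 = 9 − 1 = 8 completes the 9 down.
R1C1 = 7 − 3 = 4 completes the 7 across.
R2C1 = 17 − 14 = 3 completes the 17 across.

4 2 1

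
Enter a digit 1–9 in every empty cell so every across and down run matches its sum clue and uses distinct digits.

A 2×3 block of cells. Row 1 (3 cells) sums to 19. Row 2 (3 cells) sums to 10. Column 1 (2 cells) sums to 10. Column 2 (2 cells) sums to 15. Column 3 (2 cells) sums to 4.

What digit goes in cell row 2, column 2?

6

4 in 2 cells must be {1,3}.
The 19 across and the 4 down share only 3, so (1,3) = 3.
(2,3) = 4 − 3 = 1 completes the 4 down.
Nothing is forced directly, so branch on (2,2), whose candidates are 6 or 7. If (2,2) = 7: then (1,2) would have to be in {7,9} for the 19 across but in {8} for the 15 down — contradiction. So (2,2) = 6.
(1,2) = 15 − 6 = 9 completes the 15 down.
(2,1) = 10 − 7 = 3 completes the 10 across.
(1,1) = 19 − 12 = 7 completes the 19 across.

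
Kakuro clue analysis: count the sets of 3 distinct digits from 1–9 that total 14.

8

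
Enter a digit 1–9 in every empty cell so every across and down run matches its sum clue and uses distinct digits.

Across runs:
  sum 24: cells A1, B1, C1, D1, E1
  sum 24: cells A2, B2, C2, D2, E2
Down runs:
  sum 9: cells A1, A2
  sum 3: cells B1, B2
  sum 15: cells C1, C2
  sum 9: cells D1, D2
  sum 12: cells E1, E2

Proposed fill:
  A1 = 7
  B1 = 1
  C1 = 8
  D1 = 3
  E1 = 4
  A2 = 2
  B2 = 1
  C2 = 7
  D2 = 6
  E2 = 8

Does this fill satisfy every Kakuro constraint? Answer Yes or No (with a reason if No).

No — the across run A1–E1 sums to 23, not 24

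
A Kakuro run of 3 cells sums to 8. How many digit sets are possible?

2

3 distinct digits from 1–9 sum between 6 and 24.
Enumerating: {1,2,5}, {1,3,4}.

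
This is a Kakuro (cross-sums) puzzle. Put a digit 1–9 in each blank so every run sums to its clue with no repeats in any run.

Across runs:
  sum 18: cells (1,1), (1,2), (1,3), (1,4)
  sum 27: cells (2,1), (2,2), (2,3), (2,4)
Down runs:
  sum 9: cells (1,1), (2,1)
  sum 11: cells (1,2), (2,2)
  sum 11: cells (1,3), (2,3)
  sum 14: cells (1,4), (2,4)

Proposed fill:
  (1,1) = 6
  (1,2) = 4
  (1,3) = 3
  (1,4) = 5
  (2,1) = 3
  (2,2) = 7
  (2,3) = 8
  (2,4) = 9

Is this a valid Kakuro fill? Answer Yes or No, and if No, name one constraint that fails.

Across: 6+4+3+5=18; 3+7+8+9=27. Down: 6+3=9; 4+7=11; 3+8=11; 5+9=14. No digit repeats within any run.

Yes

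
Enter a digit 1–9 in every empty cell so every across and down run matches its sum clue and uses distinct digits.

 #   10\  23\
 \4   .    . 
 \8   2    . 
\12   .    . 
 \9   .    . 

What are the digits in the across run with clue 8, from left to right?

4 in 2 cells must be {1,3}; 10 in 4 cells must be {1,2,3,4}.
R2C2 = 8 − 2 = 6 completes the 8 across.
Nothing is forced directly, so branch on R3C1, whose candidates are 3 or 4. If R3C1 = 4: that forces R3C2 = 8, after which R1C2 would have to be in {1,3} for the 4 across but in {2,4,5,7} for the 23 down — contradiction. So R3C1 = 3.
Given what's placed, R1C1 must be 1 to fit the 4 across and 10 down.
R1C2 = 4 − 1 = 3 completes the 4 across.
R3C2 = 12 − 3 = 9 completes the 12 across.
R4C1 = 10 − 6 = 4 completes the 10 down.
R4C2 = 9 − 4 = 5 completes the 9 across.

2 6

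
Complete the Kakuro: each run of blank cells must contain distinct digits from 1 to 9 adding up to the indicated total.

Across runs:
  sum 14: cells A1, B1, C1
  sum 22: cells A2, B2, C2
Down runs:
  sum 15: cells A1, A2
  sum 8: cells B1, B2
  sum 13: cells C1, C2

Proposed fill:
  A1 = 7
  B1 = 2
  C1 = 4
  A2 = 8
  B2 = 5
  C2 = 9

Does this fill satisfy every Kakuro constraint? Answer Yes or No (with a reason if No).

No — the down run B1–B2 sums to 7, not 8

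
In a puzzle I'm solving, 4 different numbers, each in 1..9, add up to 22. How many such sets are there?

11

4 distinct digits from 1–9 sum between 10 and 30.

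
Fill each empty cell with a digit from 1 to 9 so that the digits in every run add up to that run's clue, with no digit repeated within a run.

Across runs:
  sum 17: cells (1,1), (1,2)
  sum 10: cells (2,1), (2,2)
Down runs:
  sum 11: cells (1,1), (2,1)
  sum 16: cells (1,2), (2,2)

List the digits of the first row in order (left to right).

17 in 2 cells must be {8,9}; 16 in 2 cells must be {7,9}.
The 17 across and the 16 down share only 9, so (1,2) = 9.
(2,2) = 16 − 9 = 7 completes the 16 down.
(1,1) = 17 − 9 = 8 completes the 17 across.
(2,1) = 10 − 7 = 3 completes the 10 across.

8 9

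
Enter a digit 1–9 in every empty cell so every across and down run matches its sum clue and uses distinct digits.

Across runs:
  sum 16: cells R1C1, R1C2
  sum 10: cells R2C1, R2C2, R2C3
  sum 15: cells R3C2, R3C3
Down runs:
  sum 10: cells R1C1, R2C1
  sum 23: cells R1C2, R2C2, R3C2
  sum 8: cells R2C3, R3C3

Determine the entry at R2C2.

6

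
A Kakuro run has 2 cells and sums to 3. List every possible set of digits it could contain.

{1,2}

2 distinct digits from 1–9 sum between 3 and 17.
Only one set works: {1,2}.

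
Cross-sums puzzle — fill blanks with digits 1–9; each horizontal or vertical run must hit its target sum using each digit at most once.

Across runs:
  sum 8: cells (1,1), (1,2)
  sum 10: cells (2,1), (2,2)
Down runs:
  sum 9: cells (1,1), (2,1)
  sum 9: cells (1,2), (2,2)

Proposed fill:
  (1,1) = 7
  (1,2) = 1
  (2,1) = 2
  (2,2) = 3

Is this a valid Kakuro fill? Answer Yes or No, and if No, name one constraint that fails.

No — the across run (2,1)–(2,2) sums to 5, not 10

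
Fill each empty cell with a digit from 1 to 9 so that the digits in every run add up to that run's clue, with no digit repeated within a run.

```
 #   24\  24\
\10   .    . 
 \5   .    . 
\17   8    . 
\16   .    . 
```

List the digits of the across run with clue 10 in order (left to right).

17 in 2 cells must be {8,9}; 16 in 2 cells must be {7,9}.
R3C2 = 17 − 8 = 9 completes the 17 across.
Given what's placed, R4C2 must be 7 to fit the 16 across and 24 down.
R4C1 = 16 − 7 = 9 completes the 16 across.
No cell is forced outright now. R2C2 can only be 2 or 3 (the digits allowed by both its 5 across and its 24 down). If R2C2 = 3: then R1C2 would have to be in {1,2,3,4,6,7,8,9} for the 10 across but in {5} for the 24 down — contradiction. So R2C2 = 2.
R1C2 = 24 − 18 = 6 completes the 24 down.
R2C1 = 5 − 2 = 3 completes the 5 across.
R1C1 = 10 − 6 = 4 completes the 10 across.

4 6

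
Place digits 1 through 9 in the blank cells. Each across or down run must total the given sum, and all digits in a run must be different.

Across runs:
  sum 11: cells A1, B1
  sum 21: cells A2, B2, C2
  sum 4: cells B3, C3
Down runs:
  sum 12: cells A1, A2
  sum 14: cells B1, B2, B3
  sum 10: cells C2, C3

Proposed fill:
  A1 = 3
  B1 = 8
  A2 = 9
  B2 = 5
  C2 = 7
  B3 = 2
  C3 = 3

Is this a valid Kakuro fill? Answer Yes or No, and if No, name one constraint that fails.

No — the down run B1–B3 sums to 15, not 14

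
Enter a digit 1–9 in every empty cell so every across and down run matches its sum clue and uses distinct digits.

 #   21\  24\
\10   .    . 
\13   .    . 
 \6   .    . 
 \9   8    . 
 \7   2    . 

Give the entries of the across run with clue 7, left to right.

R4C2 = 9 − 8 = 1 completes the 9 across.
R5C2 = 7 − 2 = 5 completes the 7 across.
Nothing is forced directly, so branch on R3C1, whose candidates are 1 or 4. If R3C1 = 1: then R3C2 would have to be in {5} for the 6 across but in {2,3,4,6,7,8,9} for the 24 down — contradiction. So R3C1 = 4.
R2C1 = 6: the only remaining digit allowed by both the 13 across and the 21 down.
R2C2 = 13 − 6 = 7 completes the 13 across.
R3C2 = 6 − 4 = 2 completes the 6 across.
R1C1 = 21 − 20 = 1 completes the 21 down.
R1C2 = 10 − 1 = 9 completes the 10 across.

2, 5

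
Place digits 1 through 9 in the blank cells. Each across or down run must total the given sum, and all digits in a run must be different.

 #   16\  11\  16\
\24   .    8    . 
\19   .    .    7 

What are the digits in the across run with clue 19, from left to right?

9, 3, 7

24 in 3 cells must be {7,8,9}; 16 in 2 cells must be {7,9}.
R1C3 = 16 − 7 = 9 completes the 16 down.
Given what's placed, R2C1 must be 9 to fit the 19 across and 16 down.
R2C2 = 19 − 16 = 3 completes the 19 across.
R1C1 = 24 − 17 = 7 completes the 24 across.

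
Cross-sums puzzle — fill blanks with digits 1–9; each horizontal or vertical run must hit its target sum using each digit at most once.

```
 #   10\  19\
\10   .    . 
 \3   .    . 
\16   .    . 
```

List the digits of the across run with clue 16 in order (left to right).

7 9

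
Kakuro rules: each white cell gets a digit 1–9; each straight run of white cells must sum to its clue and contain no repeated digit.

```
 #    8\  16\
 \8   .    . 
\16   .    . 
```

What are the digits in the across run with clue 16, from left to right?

7, 9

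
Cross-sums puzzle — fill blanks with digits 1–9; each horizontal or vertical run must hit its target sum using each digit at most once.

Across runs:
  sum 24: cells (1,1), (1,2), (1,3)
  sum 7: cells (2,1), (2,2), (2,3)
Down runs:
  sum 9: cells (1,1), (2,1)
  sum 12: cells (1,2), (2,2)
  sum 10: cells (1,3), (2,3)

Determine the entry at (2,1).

2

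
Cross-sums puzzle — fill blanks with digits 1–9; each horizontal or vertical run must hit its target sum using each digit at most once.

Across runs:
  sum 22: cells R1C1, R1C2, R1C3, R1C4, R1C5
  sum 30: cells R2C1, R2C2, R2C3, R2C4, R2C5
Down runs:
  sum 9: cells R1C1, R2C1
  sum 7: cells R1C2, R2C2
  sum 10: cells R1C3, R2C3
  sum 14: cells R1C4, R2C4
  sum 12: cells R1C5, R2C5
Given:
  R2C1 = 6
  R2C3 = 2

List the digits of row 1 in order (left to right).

3, 2, 8, 5, 4

R1C1 = 9 − 6 = 3 completes the 9 down.
R1C3 = 10 − 2 = 8 completes the 10 down.
Given what's placed, R2C2 must be 5 to fit the 30 across and 7 down.
R1C2 = 7 − 5 = 2 completes the 7 down.
Given what's placed, R1C4 must be 5 to fit the 22 across and 14 down.
R1C5 = 22 − 18 = 4 completes the 22 across.
R2C4 = 14 − 5 = 9 completes the 14 down.
R2C5 = 30 − 22 = 8 completes the 30 across.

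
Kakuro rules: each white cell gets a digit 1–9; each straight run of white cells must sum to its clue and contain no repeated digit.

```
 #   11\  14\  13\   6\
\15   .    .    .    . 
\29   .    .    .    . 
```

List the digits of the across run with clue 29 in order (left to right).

29 in 4 cells must be {5,7,8,9}.
Only 5 fits R2C4 under both its across sum 29 and down sum 6.
R1C4 = 6 − 5 = 1 completes the 6 down.
Nothing is forced directly, so branch on R2C2, whose candidates are 8 or 9. If R2C2 = 8: that forces R1C2 = 6, R1C3 = 5, after which R2C3 would have to be in {7,9} for the 29 across but in {8} for the 13 down — contradiction. So R2C2 = 9.
R1C2 = 14 − 9 = 5 completes the 14 down.
No cell is forced outright now. R2C1 can only be 7 or 8 (the digits allowed by both its 29 across and its 11 down). If R2C1 = 7: then R1C1 would have to be in {2,3,6,7} for the 15 across but in {4} for the 11 down — contradiction. So R2C1 = 8.
R1C1 = 11 − 8 = 3 completes the 11 down.
R1C3 = 15 − 9 = 6 completes the 15 across.
R2C3 = 29 − 22 = 7 completes the 29 across.

8 9 7 5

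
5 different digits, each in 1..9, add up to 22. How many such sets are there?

9

5 distinct digits from 1–9 sum between 15 and 35.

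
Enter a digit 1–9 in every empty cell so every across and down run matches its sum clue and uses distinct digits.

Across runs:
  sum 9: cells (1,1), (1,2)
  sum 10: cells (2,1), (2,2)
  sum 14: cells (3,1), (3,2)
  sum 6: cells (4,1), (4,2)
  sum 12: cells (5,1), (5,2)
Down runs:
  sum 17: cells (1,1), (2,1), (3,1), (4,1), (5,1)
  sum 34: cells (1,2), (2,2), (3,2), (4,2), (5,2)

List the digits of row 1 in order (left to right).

3, 6

34 in 5 cells must be {4,6,7,8,9}.
Only 4 fits (4,2) under both its across sum 6 and down sum 34.
(4,1) = 6 − 4 = 2 completes the 6 across.
Nothing is forced directly, so branch on (3,1), whose candidates are 5 or 6. If (3,1) = 5: that forces (3,2) = 9, (5,1) = 3, after which (5,2) would have to be in {9} for the 12 across but in {6,7,8} for the 34 down — contradiction. So (3,1) = 6.
(3,2) = 14 − 6 = 8 completes the 14 across.
No cell is forced outright now. (1,2) can only be 6 or 7 (the digits allowed by both its 9 across and its 34 down). If (1,2) = 7: then (1,1) would have to be in {2} for the 9 across but in {1,3,5} for the 17 down — contradiction. So (1,2) = 6.
(1,1) = 9 − 6 = 3 completes the 9 across.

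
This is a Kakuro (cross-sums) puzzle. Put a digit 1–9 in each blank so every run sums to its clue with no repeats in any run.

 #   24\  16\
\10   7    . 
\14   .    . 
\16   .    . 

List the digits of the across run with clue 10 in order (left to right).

16 in 2 cells must be {7,9}; 24 in 3 cells must be {7,8,9}.
R1C2 = 10 − 7 = 3 completes the 10 across.
Given what's placed, R3C1 must be 9 to fit the 16 across and 24 down.
R3C2 = 16 − 9 = 7 completes the 16 across.
R2C1 = 24 − 16 = 8 completes the 24 down.
R2C2 = 14 − 8 = 6 completes the 14 across.

7 3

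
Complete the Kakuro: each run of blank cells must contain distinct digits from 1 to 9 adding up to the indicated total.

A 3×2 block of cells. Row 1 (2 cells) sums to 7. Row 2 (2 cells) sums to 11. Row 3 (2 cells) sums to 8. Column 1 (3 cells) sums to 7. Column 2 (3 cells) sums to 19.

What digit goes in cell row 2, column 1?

2

7 in 3 cells must be {1,2,4}.
Nothing is forced directly, so branch on (2,1), whose candidates are 2 or 4. If (2,1) = 4: that forces (2,2) = 7, (3,2) = 3, after which (1,2) would have to be in {1,2,3,4,5,6} for the 7 across but in {9} for the 19 down — contradiction. So (2,1) = 2.
(2,2) = 11 − 2 = 9 completes the 11 across.
Given what's placed, (3,1) must be 1 to fit the 8 across and 7 down.
(3,2) = 8 − 1 = 7 completes the 8 across.
(1,1) = 7 − 3 = 4 completes the 7 down.
(1,2) = 7 − 4 = 3 completes the 7 across.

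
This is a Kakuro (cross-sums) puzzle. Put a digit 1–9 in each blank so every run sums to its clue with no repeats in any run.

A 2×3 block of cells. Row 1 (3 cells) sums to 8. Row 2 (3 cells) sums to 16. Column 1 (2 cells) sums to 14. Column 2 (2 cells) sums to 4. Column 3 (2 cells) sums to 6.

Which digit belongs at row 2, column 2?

3

4 in 2 cells must be {1,3}.
The 8 across and the 14 down share only 5, so (1,1) = 5.
Given what's placed, (1,2) must be 1 to fit the 8 across and 4 down.
(1,3) = 8 − 6 = 2 completes the 8 across.
(2,1) = 14 − 5 = 9 completes the 14 down.
(2,2) = 4 − 1 = 3 completes the 4 down.
(2,3) = 16 − 12 = 4 completes the 16 across.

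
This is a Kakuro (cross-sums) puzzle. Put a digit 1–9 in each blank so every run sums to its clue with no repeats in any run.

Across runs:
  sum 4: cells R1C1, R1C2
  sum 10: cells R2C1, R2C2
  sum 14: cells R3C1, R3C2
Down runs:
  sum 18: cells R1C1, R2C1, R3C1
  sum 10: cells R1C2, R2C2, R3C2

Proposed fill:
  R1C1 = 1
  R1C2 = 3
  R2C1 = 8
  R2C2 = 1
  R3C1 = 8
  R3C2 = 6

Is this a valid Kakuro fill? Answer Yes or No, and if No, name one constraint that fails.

No — the down run R1C1–R3C1 sums to 17, not 18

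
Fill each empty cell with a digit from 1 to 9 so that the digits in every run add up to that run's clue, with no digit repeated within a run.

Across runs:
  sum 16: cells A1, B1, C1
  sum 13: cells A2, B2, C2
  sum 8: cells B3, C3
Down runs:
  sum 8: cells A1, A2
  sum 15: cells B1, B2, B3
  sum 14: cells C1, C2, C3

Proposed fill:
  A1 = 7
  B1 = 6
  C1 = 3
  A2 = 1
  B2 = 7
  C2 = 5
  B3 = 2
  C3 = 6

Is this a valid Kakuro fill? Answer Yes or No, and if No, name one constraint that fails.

Across: 7+6+3=16; 1+7+5=13; 2+6=8. Down: 7+1=8; 6+7+2=15; 3+5+6=14. No digit repeats within any run.

Yes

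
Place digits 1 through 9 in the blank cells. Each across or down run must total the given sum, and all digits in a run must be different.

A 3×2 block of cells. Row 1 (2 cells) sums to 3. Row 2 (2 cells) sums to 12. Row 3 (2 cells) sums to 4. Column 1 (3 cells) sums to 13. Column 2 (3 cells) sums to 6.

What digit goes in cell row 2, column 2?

3 in 2 cells must be {1,2}; 4 in 2 cells must be {1,3}; 6 in 3 cells must be {1,2,3}.
The 12 across and the 6 down share only 3, so (2,2) = 3.
Given what's placed, (3,2) must be 1 to fit the 4 across and 6 down.
(1,2) = 6 − 4 = 2 completes the 6 down.
(2,1) = 12 − 3 = 9 completes the 12 across.
(3,1) = 4 − 1 = 3 completes the 4 across.
(1,1) = 3 − 2 = 1 completes the 3 across.

3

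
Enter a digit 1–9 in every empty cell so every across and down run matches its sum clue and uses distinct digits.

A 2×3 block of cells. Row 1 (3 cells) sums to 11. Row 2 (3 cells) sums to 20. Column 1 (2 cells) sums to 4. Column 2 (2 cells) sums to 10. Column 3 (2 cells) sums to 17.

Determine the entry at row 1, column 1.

1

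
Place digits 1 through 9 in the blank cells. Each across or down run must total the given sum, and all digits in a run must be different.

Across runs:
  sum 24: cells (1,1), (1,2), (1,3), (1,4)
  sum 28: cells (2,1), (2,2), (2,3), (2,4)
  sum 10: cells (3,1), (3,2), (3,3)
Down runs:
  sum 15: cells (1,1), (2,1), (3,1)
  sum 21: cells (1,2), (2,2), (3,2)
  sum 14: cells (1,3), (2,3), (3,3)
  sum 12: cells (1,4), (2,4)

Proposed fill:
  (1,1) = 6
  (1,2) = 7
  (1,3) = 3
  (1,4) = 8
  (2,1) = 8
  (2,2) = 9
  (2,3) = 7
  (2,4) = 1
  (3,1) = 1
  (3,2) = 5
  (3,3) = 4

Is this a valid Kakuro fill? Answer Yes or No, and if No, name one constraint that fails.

No — the across run (2,1)–(2,4) sums to 25, not 28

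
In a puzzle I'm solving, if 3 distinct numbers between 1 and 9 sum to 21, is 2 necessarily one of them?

No

Counterexample: {4,8,9} sums to 21 without using 2.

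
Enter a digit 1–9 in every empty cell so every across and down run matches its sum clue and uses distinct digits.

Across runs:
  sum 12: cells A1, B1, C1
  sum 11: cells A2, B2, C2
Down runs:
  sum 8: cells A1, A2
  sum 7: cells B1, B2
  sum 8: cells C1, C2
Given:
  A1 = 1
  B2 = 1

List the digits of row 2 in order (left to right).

7, 1, 3

B1 = 7 − 1 = 6 completes the 7 down.
C1 = 12 − 7 = 5 completes the 12 across.
A2 = 8 − 1 = 7 completes the 8 down.
C2 = 11 − 8 = 3 completes the 11 across.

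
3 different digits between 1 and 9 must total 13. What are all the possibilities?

{1,3,9}; {1,4,8}; {1,5,7}; {2,3,8}; {2,4,7}; {2,5,6}; {3,4,6}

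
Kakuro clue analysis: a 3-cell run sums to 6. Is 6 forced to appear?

No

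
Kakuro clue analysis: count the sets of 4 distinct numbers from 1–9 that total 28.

2

4 distinct digits from 1–9 sum between 10 and 30.
Enumerating: {4,7,8,9}, {5,6,8,9}.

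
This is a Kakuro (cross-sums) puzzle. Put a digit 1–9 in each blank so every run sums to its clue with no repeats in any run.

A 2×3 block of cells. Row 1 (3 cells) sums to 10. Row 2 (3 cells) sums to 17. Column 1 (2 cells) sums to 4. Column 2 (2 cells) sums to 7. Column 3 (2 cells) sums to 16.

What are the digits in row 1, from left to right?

1, 2, 7

4 in 2 cells must be {1,3}; 16 in 2 cells must be {7,9}.
The 10 across and the 16 down share only 7, so (1,3) = 7.
(2,3) = 16 − 7 = 9 completes the 16 down.
Given what's placed, (1,1) must be 1 to fit the 10 across and 4 down.
(1,2) = 10 − 8 = 2 completes the 10 across.
(2,1) = 4 − 1 = 3 completes the 4 down.
(2,2) = 17 − 12 = 5 completes the 17 across.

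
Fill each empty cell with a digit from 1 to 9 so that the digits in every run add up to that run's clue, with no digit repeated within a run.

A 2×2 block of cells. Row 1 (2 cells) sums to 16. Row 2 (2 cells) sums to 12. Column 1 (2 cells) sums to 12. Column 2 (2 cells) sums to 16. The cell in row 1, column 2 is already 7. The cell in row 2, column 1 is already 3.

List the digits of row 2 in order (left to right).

3 9

16 in 2 cells must be {7,9}.
(1,1) = 16 − 7 = 9 completes the 16 across.
(2,2) = 12 − 3 = 9 completes the 12 across.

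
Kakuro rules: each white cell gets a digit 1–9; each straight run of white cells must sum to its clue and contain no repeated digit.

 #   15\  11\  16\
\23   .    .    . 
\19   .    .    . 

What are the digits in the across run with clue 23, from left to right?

6 8 9

23 in 3 cells must be {6,8,9}; 16 in 2 cells must be {7,9}.
The 23 across and the 16 down share only 9, so R1C3 = 9.
R2C3 = 16 − 9 = 7 completes the 16 down.
Nothing is forced directly, so branch on R2C1, whose candidates are 8 or 9. If R2C1 = 8: then R1C1 would have to be in {6,8} for the 23 across but in {7} for the 15 down — contradiction. So R2C1 = 9.
R1C1 = 15 − 9 = 6 completes the 15 down.
R1C2 = 23 − 15 = 8 completes the 23 across.
R2C2 = 19 − 16 = 3 completes the 19 across.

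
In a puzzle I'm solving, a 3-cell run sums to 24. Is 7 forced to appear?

Yes

The only way to make 24 from 3 distinct digits is {7,8,9}, which contains 7.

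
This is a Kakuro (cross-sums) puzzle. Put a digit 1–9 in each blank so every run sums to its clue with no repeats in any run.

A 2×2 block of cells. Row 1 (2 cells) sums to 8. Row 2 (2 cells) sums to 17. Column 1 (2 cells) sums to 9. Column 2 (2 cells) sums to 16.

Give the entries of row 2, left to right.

8, 9

17 in 2 cells must be {8,9}; 16 in 2 cells must be {7,9}.
The 8 across and the 16 down share only 7, so (1,2) = 7.
The 17 across and the 9 down share only 8, so (2,1) = 8.
(2,2) = 17 − 8 = 9 completes the 17 across.
(1,1) = 8 − 7 = 1 completes the 8 across.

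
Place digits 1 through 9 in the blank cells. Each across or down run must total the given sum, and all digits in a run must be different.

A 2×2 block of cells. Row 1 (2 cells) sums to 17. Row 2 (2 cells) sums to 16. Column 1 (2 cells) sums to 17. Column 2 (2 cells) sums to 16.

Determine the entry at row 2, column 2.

17 in 2 cells must be {8,9}; 16 in 2 cells must be {7,9}.
The 17 across and the 16 down share only 9, so (1,2) = 9.
The 16 across and the 17 down share only 9, so (2,1) = 9.
(2,2) = 16 − 9 = 7 completes the 16 across.
(1,1) = 17 − 9 = 8 completes the 17 across.

7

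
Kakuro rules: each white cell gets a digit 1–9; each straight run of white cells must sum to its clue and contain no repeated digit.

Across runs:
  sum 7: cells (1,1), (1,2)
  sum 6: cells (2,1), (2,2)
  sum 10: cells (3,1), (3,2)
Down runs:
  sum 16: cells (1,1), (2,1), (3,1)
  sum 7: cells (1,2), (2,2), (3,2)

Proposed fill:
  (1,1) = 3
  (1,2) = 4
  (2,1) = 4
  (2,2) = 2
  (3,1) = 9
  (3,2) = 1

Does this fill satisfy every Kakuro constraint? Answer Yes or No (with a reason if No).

Yes

Across: 3+4=7; 4+2=6; 9+1=10. Down: 3+4+9=16; 4+2+1=7. No digit repeats within any run.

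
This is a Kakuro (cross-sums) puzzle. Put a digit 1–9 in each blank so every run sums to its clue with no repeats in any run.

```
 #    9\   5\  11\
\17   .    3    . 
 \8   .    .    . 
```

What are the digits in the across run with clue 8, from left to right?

1, 2, 5

R2C2 = 5 − 3 = 2 completes the 5 down.
R2C3 = 5: the only remaining digit allowed by both the 8 across and the 11 down.
R1C3 = 11 − 5 = 6 completes the 11 down.
R2C1 = 8 − 7 = 1 completes the 8 across.
R1C1 = 17 − 9 = 8 completes the 17 across.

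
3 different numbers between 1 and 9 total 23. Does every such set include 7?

The only way to make 23 from 3 distinct digits is {6,8,9}, which does not contain 7.

No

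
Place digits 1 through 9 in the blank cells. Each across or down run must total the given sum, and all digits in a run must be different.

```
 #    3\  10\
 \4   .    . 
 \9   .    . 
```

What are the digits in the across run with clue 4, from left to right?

1 3

4 in 2 cells must be {1,3}; 3 in 2 cells must be {1,2}.
The 4 across and the 3 down share only 1, so R1C1 = 1.
R1C2 = 4 − 1 = 3 completes the 4 across.
R2C1 = 3 − 1 = 2 completes the 3 down.
R2C2 = 9 − 2 = 7 completes the 9 across.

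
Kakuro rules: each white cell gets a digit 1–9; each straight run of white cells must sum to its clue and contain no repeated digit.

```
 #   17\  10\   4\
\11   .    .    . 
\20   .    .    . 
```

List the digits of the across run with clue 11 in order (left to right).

8 2 1

17 in 2 cells must be {8,9}; 4 in 2 cells must be {1,3}.
The 11 across and the 17 down share only 8, so R1C1 = 8.
Given what's placed, R1C3 must be 1 to fit the 11 across and 4 down.
R2C1 = 17 − 8 = 9 completes the 17 down.
R2C3 = 4 − 1 = 3 completes the 4 down.
R1C2 = 11 − 9 = 2 completes the 11 across.
R2C2 = 20 − 12 = 8 completes the 20 across.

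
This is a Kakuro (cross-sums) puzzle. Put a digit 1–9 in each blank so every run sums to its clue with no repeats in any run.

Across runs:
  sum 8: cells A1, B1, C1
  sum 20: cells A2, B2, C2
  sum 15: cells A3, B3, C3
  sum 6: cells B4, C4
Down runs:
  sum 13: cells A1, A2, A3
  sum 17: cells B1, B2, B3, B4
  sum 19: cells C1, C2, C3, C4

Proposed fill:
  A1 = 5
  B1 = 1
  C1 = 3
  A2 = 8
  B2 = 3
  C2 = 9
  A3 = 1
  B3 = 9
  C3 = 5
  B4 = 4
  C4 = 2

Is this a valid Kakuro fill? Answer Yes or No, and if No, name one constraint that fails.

No — the across run A1–C1 sums to 9, not 8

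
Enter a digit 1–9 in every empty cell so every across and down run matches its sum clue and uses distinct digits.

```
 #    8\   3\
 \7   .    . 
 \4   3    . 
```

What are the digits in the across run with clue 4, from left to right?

4 in 2 cells must be {1,3}; 3 in 2 cells must be {1,2}.
R1C1 = 8 − 3 = 5 completes the 8 down.
R1C2 = 7 − 5 = 2 completes the 7 across.
R2C2 = 4 − 3 = 1 completes the 4 across.

3, 1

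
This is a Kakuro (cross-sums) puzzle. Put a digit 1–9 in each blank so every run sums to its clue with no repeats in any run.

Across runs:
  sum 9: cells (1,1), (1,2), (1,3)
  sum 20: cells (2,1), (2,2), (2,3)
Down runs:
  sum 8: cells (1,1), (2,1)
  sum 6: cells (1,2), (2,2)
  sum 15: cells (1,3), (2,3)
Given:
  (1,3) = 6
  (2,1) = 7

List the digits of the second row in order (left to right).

7 4 9

(1,1) = 8 − 7 = 1 completes the 8 down.
(1,2) = 9 − 7 = 2 completes the 9 across.
(2,2) = 6 − 2 = 4 completes the 6 down.
(2,3) = 20 − 11 = 9 completes the 20 across.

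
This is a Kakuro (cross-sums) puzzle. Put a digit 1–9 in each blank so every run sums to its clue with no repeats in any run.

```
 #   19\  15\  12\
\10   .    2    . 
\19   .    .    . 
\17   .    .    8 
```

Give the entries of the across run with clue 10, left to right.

7 2 1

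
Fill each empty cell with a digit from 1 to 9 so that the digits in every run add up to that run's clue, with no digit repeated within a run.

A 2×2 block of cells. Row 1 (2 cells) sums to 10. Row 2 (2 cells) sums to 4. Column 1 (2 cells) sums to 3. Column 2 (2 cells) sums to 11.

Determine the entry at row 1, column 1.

2

4 in 2 cells must be {1,3}; 3 in 2 cells must be {1,2}.
The 4 across and the 3 down share only 1, so (2,1) = 1.
(2,2) = 4 − 1 = 3 completes the 4 across.
(1,1) = 3 − 1 = 2 completes the 3 down.
(1,2) = 10 − 2 = 8 completes the 10 across.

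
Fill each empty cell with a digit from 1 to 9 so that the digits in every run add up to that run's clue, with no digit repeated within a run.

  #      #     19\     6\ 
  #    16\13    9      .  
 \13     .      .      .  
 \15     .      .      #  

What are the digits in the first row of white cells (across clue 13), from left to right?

9, 4

16 in 2 cells must be {7,9}.
R1C3 = 13 − 9 = 4 completes the 13 across.
R2C3 = 6 − 4 = 2 completes the 6 down.
R2C1 = 7: the only remaining digit allowed by both the 13 across and the 16 down.
R2C2 = 13 − 9 = 4 completes the 13 across.
R3C1 = 16 − 7 = 9 completes the 16 down.
R3C2 = 15 − 9 = 6 completes the 15 across.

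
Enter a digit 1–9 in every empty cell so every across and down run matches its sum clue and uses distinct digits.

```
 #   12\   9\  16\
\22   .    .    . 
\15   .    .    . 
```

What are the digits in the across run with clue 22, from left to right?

7 6 9

16 in 2 cells must be {7,9}.
Nothing is forced directly, so branch on R1C3, whose candidates are 7 or 9. If R1C3 = 7: that forces R1C1 = 9, R1C2 = 6, R2C1 = 3, after which R2C2 would have to be in {4,5,7,8} for the 15 across but in {3} for the 9 down — contradiction. So R1C3 = 9.
R2C3 = 16 − 9 = 7 completes the 16 down.
Nothing is forced directly, so branch on R2C1, whose candidates are 3 or 5. If R2C1 = 3: then R1C1 would have to be in {5,6,7,8} for the 22 across but in {9} for the 12 down — contradiction. So R2C1 = 5.
R1C1 = 12 − 5 = 7 completes the 12 down.
R1C2 = 22 − 16 = 6 completes the 22 across.
R2C2 = 15 − 12 = 3 completes the 15 across.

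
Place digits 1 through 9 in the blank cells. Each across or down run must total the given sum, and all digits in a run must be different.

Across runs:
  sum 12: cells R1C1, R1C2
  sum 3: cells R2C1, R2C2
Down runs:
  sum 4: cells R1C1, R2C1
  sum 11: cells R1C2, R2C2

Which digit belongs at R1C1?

3 in 2 cells must be {1,2}; 4 in 2 cells must be {1,3}.
The 12 across and the 4 down share only 3, so R1C1 = 3.
R1C2 = 12 − 3 = 9 completes the 12 across.
R2C1 = 4 − 3 = 1 completes the 4 down.
R2C2 = 3 − 1 = 2 completes the 3 across.

3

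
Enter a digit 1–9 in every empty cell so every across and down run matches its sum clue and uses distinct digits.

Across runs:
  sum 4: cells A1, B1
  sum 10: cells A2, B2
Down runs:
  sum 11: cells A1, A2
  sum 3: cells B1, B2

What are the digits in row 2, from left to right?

8 2

4 in 2 cells must be {1,3}; 3 in 2 cells must be {1,2}.
The 4 across and the 11 down share only 3, so A1 = 3.
B1 = 4 − 3 = 1 completes the 4 across.
A2 = 11 − 3 = 8 completes the 11 down.
B2 = 10 − 8 = 2 completes the 10 across.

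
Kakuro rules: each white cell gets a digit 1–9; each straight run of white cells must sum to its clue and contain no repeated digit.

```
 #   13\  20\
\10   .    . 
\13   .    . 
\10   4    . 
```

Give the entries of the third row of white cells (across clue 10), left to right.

4 6

R3C2 = 10 − 4 = 6 completes the 10 across.
R1C2 = 9: the only remaining digit allowed by both the 10 across and the 20 down.
R2C2 = 20 − 15 = 5 completes the 20 down.
R1C1 = 10 − 9 = 1 completes the 10 across.
R2C1 = 13 − 5 = 8 completes the 13 across.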